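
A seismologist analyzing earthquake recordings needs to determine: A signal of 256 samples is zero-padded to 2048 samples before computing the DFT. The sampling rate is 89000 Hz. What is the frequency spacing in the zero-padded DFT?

Original DFT: N = 256, resolution = f_s/N = 89000/256 = 11125/32 Hz
Zero-padded DFT: N = 2048, resolution = f_s/N = 89000/2048 = 11125/256 Hz
Zero-padding interpolates the spectrum (finer frequency grid)
but does NOT improve the true spectral resolution (ability to resolve close frequencies).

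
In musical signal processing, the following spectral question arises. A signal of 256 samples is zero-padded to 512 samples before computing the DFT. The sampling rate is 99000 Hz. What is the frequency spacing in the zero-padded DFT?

Original DFT: N = 256, resolution = f_s/N = 99000/256 = 12375/32 Hz
Zero-padded DFT: N = 512, resolution = f_s/N = 99000/512 = 12375/64 Hz
Zero-padding interpolates the spectrum (finer frequency grid)
but does NOT improve the true spectral resolution (ability to resolve close frequencies).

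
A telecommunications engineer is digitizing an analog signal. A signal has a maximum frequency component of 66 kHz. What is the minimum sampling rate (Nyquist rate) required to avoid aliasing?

By the Nyquist-Shannon sampling theorem,
the minimum sampling rate (Nyquist rate) must be at least 2 * f_max.
Nyquist rate = 2 * 66 kHz = 132 kHz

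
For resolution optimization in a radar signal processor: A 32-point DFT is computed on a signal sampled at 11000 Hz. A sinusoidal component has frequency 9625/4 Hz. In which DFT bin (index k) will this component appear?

DFT frequency resolution = f_s/N = 11000/32 = 1375/4 Hz
Bin index k = f_signal / resolution = 9625/4 / 1375/4 = 7
The signal frequency 9625/4 Hz falls in DFT bin k = 7.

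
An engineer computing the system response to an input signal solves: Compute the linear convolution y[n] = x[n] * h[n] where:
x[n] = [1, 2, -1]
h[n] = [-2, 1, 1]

y[n] = sum_k x[k]*h[n-k]. Output length = len(x) + len(h) - 1 = 3 + 3 - 1 = 5.
y[0] = 1*-2 = -2
y[1] = 2*-2 + 1*1 = -3
y[2] = -1*-2 + 2*1 + 1*1 = 5
y[3] = -1*1 + 2*1 = 1
y[4] = -1*1 = -1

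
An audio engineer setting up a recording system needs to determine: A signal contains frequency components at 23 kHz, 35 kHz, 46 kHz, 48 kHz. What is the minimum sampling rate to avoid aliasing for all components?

The highest frequency component is f_max = 48 kHz.
Nyquist rate = 2 * f_max = 2 * 48 kHz = 96 kHz.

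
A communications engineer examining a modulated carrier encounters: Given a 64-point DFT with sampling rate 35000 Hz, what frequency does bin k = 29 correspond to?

The frequency of DFT bin k is: f_k = k * f_s / N
f_29 = 29 * 35000 / 64 = 126875/8 Hz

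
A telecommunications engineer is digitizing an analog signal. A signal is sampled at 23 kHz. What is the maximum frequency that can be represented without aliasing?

The maximum frequency that can be represented without aliasing
is the Nyquist frequency: f_max = f_s / 2 = 23 kHz / 2 = 23/2 kHz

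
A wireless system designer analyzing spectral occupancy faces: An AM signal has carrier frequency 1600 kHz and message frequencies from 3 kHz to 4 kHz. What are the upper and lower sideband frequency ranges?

Upper sideband (USB) = fc + [fm_low, fm_high] = 1600 + [3, 4] = [1603, 1604] kHz
Lower sideband (LSB) = fc - [fm_high, fm_low] = 1600 - [4, 3] = [1596, 1597] kHz
Total occupied spectrum: 1596 kHz to 1604 kHz (plus carrier at 1600 kHz)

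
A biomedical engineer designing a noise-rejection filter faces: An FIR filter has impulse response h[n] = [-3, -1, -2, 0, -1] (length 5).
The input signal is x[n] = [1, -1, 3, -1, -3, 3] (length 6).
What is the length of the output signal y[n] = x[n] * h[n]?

For linear convolution, the output length is:
len(y) = len(x) + len(h) - 1 = 6 + 5 - 1 = 10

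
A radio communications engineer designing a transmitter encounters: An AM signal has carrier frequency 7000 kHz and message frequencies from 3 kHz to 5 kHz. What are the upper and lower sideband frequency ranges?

Upper sideband (USB) = fc + [fm_low, fm_high] = 7000 + [3, 5] = [7003, 7005] kHz
Lower sideband (LSB) = fc - [fm_high, fm_low] = 7000 - [5, 3] = [6995, 6997] kHz
Total occupied spectrum: 6995 kHz to 7005 kHz (plus carrier at 7000 kHz)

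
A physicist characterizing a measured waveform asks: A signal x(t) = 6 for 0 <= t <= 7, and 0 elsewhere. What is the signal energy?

Energy = integral of |x(t)|^2 dt over the signal duration
= 6^2 * 7 = 36 * 7 = 252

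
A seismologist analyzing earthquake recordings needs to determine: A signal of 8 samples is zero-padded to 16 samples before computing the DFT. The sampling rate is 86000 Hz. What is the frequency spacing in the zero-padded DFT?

Original DFT: N = 8, resolution = f_s/N = 86000/8 = 10750 Hz
Zero-padded DFT: N = 16, resolution = f_s/N = 86000/16 = 5375 Hz
Zero-padding interpolates the spectrum (finer frequency grid)
but does NOT improve the true spectral resolution (ability to resolve close frequencies).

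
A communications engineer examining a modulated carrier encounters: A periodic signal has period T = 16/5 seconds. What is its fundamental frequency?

The fundamental frequency is the reciprocal of the period.
f = 1/T = 1/(16/5) = 5/16 Hz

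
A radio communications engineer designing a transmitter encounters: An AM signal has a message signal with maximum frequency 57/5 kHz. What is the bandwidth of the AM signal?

In AM (double-sideband), the bandwidth is twice the message frequency.
BW = 2 * f_m = 2 * 57/5 kHz = 114/5 kHz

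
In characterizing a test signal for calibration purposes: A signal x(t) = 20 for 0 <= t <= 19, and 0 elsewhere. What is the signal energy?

Energy = integral of |x(t)|^2 dt over the signal duration
= 20^2 * 19 = 400 * 19 = 7600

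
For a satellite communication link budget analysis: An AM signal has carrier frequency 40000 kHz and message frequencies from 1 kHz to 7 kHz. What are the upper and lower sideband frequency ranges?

Upper sideband (USB) = fc + [fm_low, fm_high] = 40000 + [1, 7] = [40001, 40007] kHz
Lower sideband (LSB) = fc - [fm_high, fm_low] = 40000 - [7, 1] = [39993, 39999] kHz
Total occupied spectrum: 39993 kHz to 40007 kHz (plus carrier at 40000 kHz)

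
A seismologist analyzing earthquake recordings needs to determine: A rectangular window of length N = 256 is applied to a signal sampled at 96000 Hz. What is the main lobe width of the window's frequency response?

For a rectangular window of length N,
the main lobe width in frequency is 2*f_s/N.
= 2*96000/256 = 750 Hz
This determines the minimum frequency separation for resolving two sinusoids.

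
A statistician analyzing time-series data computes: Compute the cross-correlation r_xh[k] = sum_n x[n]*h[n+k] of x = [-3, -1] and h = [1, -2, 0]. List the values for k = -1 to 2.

Both sequences indexed from 0 and zero outside their support.
Lags with overlap: k = -1 to 2.
  r_xh[-1] = x[1]*h[0] = -1
  r_xh[0] = x[0]*h[0] + x[1]*h[1] = -1
  r_xh[1] = x[0]*h[1] + x[1]*h[2] = 6
  r_xh[2] = x[0]*h[2] = 0
r_xh = [-1, -1, 6, 0] (for k = -1, ..., 2)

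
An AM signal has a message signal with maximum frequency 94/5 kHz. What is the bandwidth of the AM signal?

In AM (double-sideband), the bandwidth is twice the message frequency.
BW = 2 * f_m = 2 * 94/5 kHz = 188/5 kHz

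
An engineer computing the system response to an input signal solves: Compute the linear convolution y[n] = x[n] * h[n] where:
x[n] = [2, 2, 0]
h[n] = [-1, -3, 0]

y[n] = sum_k x[k]*h[n-k]. Output length = len(x) + len(h) - 1 = 3 + 3 - 1 = 5.
y[0] = 2*-1 = -2
y[1] = 2*-1 + 2*-3 = -8
y[2] = 0*-1 + 2*-3 + 2*0 = -6
y[3] = 0*-3 + 2*0 = 0
y[4] = 0*0 = 0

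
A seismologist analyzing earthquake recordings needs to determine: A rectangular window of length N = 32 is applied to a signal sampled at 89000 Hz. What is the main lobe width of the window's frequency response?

For a rectangular window of length N,
the main lobe width in frequency is 2*f_s/N.
= 2*89000/32 = 11125/2 Hz
This determines the minimum frequency separation for resolving two sinusoids.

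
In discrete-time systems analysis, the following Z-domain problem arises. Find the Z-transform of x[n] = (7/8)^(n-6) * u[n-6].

Time-shifting property: if X(z) = Z{x[n]}, then Z{x[n-d]} = z^(-d) * X(z)
X(z) = z/(z - 7/8) for x[n] = (7/8)^n * u[n]
Z{x[n-6]} = z^(-6) * z/(z - 7/8) = z^(-5)/(z - 7/8)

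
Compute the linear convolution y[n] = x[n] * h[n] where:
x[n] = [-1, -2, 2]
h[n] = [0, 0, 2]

y[n] = sum_k x[k]*h[n-k]. Output length = len(x) + len(h) - 1 = 3 + 3 - 1 = 5.
y[0] = -1*0 = 0
y[1] = -2*0 + -1*0 = 0
y[2] = 2*0 + -2*0 + -1*2 = -2
y[3] = 2*0 + -2*2 = -4
y[4] = 2*2 = 4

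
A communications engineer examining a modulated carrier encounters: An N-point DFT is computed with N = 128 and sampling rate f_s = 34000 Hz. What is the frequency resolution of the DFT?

DFT frequency resolution = f_s / N
= 34000 / 128 = 2125/8 Hz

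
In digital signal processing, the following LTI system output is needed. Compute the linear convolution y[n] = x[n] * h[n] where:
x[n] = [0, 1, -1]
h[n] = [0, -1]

y[n] = sum_k x[k]*h[n-k]. Output length = len(x) + len(h) - 1 = 3 + 2 - 1 = 4.
y[0] = 0*0 = 0
y[1] = 1*0 + 0*-1 = 0
y[2] = -1*0 + 1*-1 = -1
y[3] = -1*-1 = 1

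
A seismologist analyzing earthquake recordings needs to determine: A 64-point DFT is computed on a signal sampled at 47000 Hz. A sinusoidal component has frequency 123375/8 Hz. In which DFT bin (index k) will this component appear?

DFT frequency resolution = f_s/N = 47000/64 = 5875/8 Hz
Bin index k = f_signal / resolution = 123375/8 / 5875/8 = 21
The signal frequency 123375/8 Hz falls in DFT bin k = 21.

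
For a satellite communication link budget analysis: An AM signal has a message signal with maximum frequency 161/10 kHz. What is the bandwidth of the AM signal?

In AM (double-sideband), the bandwidth is twice the message frequency.
BW = 2 * f_m = 2 * 161/10 kHz = 161/5 kHz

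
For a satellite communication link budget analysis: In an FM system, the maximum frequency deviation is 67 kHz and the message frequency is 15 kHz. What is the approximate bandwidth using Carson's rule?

Carson's rule: BW = 2*(delta_f + f_m)
= 2*(67 + 15) kHz = 164 kHz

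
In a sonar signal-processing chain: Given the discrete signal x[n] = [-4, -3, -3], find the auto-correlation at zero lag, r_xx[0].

The auto-correlation at zero lag r_xx[0] equals the signal energy.
r_xx[0] = sum of x[n]^2 = (-4)^2 + (-3)^2 + (-3)^2
= 16 + 9 + 9 = 34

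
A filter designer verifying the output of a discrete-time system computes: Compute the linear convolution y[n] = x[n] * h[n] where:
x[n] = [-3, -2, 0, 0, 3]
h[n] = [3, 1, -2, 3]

y[n] = sum_k x[k]*h[n-k]. Output length = len(x) + len(h) - 1 = 5 + 4 - 1 = 8.
y[0] = -3*3 = -9
y[1] = -2*3 + -3*1 = -9
y[2] = 0*3 + -2*1 + -3*-2 = 4
y[3] = 0*3 + 0*1 + -2*-2 + -3*3 = -5
y[4] = 3*3 + 0*1 + 0*-2 + -2*3 = 3
y[5] = 3*1 + 0*-2 + 0*3 = 3
y[6] = 3*-2 + 0*3 = -6
y[7] = 3*3 = 9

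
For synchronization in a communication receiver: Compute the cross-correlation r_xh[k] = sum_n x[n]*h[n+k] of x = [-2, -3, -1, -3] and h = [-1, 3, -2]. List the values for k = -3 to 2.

Both sequences indexed from 0 and zero outside their support.
Lags with overlap: k = -3 to 2.
  r_xh[-3] = x[3]*h[0] = 3
  r_xh[-2] = x[2]*h[0] + x[3]*h[1] = -8
  r_xh[-1] = x[1]*h[0] + x[2]*h[1] + x[3]*h[2] = 6
  r_xh[0] = x[0]*h[0] + x[1]*h[1] + x[2]*h[2] = -5
  r_xh[1] = x[0]*h[1] + x[1]*h[2] = 0
  r_xh[2] = x[0]*h[2] = 4
r_xh = [3, -8, 6, -5, 0, 4] (for k = -3, ..., 2)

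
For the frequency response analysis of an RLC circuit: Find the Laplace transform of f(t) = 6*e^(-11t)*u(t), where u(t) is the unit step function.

Standard Laplace transform pair:
e^(-at)*u(t) <-> 1/(s+a)
With a = 11: L{6*e^(-11t)*u(t)} = 6/(s+11), ROC: Re(s) > -11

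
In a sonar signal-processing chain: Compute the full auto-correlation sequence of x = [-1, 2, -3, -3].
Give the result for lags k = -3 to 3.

r_xx[k] = sum_m x[m]*x[m+k], indexed from 0, for k = -3 to 3:
  r_xx[-3] = x[3]*x[0] = 3
  r_xx[-2] = x[2]*x[0] + x[3]*x[1] = -3
  r_xx[-1] = x[1]*x[0] + x[2]*x[1] + x[3]*x[2] = 1
  r_xx[0] = x[0]*x[0] + x[1]*x[1] + x[2]*x[2] + x[3]*x[3] = 23
  r_xx[1] = x[0]*x[1] + x[1]*x[2] + x[2]*x[3] = 1
  r_xx[2] = x[0]*x[2] + x[1]*x[3] = -3
  r_xx[3] = x[0]*x[3] = 3
r_xx = [3, -3, 1, 23, 1, -3, 3]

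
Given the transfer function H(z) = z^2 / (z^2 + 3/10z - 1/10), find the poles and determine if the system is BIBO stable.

Poles are roots of the denominator: z^2 + 3/10z - 1/10 = 0.
Quadratic formula: z = [-(3/10) +/- sqrt((3/10)^2 - 4*(-1/10))] / 2
Discriminant = 9/100 + 2/5 = 49/100; sqrt = 7/10.
z = (-3/10 +/- 7/10) / 2 => z = 1/5 or z = -1/2.
|p1| = 1/2, |p2| = 1/5.
For BIBO stability, all poles must lie inside the unit circle (|p| < 1).
System is STABLE since both |p| < 1.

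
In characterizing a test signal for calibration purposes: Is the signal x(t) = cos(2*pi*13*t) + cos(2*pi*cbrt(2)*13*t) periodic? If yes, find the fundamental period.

f1 = 13 Hz, f2 = 13*cbrt(2) Hz
Ratio f2/f1 = cbrt(2), which is irrational.
Since the frequency ratio is irrational, no common period exists.
The signal is not periodic.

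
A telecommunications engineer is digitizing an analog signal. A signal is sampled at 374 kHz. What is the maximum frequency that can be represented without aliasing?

The maximum frequency that can be represented without aliasing
is the Nyquist frequency: f_max = f_s / 2 = 374 kHz / 2 = 187 kHz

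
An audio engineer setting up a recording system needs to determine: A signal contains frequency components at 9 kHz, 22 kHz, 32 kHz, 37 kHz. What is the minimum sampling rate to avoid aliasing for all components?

The highest frequency component is f_max = 37 kHz.
Nyquist rate = 2 * f_max = 2 * 37 kHz = 74 kHz.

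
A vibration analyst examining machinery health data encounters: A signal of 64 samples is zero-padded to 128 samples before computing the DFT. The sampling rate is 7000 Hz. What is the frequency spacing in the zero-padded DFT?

Original DFT: N = 64, resolution = f_s/N = 7000/64 = 875/8 Hz
Zero-padded DFT: N = 128, resolution = f_s/N = 7000/128 = 875/16 Hz
Zero-padding interpolates the spectrum (finer frequency grid)
but does NOT improve the true spectral resolution (ability to resolve close frequencies).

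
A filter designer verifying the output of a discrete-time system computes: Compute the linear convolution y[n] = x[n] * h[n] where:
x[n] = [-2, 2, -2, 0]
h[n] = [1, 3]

y[n] = sum_k x[k]*h[n-k]. Output length = len(x) + len(h) - 1 = 4 + 2 - 1 = 5.
y[0] = -2*1 = -2
y[1] = 2*1 + -2*3 = -4
y[2] = -2*1 + 2*3 = 4
y[3] = 0*1 + -2*3 = -6
y[4] = 0*3 = 0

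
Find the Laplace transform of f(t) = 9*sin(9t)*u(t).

Standard pair: sin(wt)*u(t) <-> w/(s^2+w^2)
With w = 9: L{9*sin(9t)*u(t)} = 81/(s^2+81)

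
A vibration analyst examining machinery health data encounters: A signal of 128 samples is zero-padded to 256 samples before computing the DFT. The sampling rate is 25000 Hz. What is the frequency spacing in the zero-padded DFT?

Original DFT: N = 128, resolution = f_s/N = 25000/128 = 3125/16 Hz
Zero-padded DFT: N = 256, resolution = f_s/N = 25000/256 = 3125/32 Hz
Zero-padding interpolates the spectrum (finer frequency grid)
but does NOT improve the true spectral resolution (ability to resolve close frequencies).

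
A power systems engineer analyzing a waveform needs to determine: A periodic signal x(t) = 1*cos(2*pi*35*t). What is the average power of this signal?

Average power of A*cos(wt) is A^2/2.
P = 1^2 / 2 = 1/2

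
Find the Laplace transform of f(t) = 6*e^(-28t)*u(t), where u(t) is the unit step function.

Standard Laplace transform pair:
e^(-at)*u(t) <-> 1/(s+a)
With a = 28: L{6*e^(-28t)*u(t)} = 6/(s+28), ROC: Re(s) > -28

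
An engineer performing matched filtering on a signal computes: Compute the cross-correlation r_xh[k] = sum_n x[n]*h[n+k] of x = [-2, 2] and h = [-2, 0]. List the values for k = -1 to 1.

Both sequences indexed from 0 and zero outside their support.
Lags with overlap: k = -1 to 1.
  r_xh[-1] = x[1]*h[0] = -4
  r_xh[0] = x[0]*h[0] + x[1]*h[1] = 4
  r_xh[1] = x[0]*h[1] = 0
r_xh = [-4, 4, 0] (for k = -1, ..., 1)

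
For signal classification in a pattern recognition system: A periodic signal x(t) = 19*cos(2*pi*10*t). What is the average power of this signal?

Average power of A*cos(wt) is A^2/2.
P = 19^2 / 2 = 361/2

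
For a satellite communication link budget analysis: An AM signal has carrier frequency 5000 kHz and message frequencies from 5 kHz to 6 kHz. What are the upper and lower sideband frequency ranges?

Upper sideband (USB) = fc + [fm_low, fm_high] = 5000 + [5, 6] = [5005, 5006] kHz
Lower sideband (LSB) = fc - [fm_high, fm_low] = 5000 - [6, 5] = [4994, 4995] kHz
Total occupied spectrum: 4994 kHz to 5006 kHz (plus carrier at 5000 kHz)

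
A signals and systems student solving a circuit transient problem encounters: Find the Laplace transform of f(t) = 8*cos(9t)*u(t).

Standard pair: cos(wt)*u(t) <-> s/(s^2+w^2)
With w = 9: L{8*cos(9t)*u(t)} = 8s/(s^2+81)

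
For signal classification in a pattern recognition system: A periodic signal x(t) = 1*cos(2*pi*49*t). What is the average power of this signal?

Average power of A*cos(wt) is A^2/2.
P = 1^2 / 2 = 1/2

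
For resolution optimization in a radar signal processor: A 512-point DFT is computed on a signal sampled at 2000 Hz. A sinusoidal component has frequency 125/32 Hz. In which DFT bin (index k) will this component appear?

DFT frequency resolution = f_s/N = 2000/512 = 125/32 Hz
Bin index k = f_signal / resolution = 125/32 / 125/32 = 1
The signal frequency 125/32 Hz falls in DFT bin k = 1.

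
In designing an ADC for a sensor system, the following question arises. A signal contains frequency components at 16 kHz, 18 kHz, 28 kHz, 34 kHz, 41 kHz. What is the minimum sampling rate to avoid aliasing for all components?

The highest frequency component is f_max = 41 kHz.
Nyquist rate = 2 * f_max = 2 * 41 kHz = 82 kHz.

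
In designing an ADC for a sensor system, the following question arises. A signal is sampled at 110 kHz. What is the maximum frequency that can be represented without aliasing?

The maximum frequency that can be represented without aliasing
is the Nyquist frequency: f_max = f_s / 2 = 110 kHz / 2 = 55 kHz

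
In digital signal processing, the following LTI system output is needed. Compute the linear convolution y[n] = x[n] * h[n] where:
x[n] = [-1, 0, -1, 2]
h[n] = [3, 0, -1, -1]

y[n] = sum_k x[k]*h[n-k]. Output length = len(x) + len(h) - 1 = 4 + 4 - 1 = 7.
y[0] = -1*3 = -3
y[1] = 0*3 + -1*0 = 0
y[2] = -1*3 + 0*0 + -1*-1 = -2
y[3] = 2*3 + -1*0 + 0*-1 + -1*-1 = 7
y[4] = 2*0 + -1*-1 + 0*-1 = 1
y[5] = 2*-1 + -1*-1 = -1
y[6] = 2*-1 = -2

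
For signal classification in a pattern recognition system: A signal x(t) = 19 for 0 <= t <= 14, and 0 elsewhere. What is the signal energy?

Energy = integral of |x(t)|^2 dt over the signal duration
= 19^2 * 14 = 361 * 14 = 5054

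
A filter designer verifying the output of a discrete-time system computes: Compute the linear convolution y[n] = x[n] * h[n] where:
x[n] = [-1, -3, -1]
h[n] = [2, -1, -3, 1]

y[n] = sum_k x[k]*h[n-k]. Output length = len(x) + len(h) - 1 = 3 + 4 - 1 = 6.
y[0] = -1*2 = -2
y[1] = -3*2 + -1*-1 = -5
y[2] = -1*2 + -3*-1 + -1*-3 = 4
y[3] = -1*-1 + -3*-3 + -1*1 = 9
y[4] = -1*-3 + -3*1 = 0
y[5] = -1*1 = -1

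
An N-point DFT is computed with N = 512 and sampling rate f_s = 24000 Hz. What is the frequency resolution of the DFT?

DFT frequency resolution = f_s / N
= 24000 / 512 = 375/8 Hz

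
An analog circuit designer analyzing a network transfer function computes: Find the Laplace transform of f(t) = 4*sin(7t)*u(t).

Standard pair: sin(wt)*u(t) <-> w/(s^2+w^2)
With w = 7: L{4*sin(7t)*u(t)} = 28/(s^2+49)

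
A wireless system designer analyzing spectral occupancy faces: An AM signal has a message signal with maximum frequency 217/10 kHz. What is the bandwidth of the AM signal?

In AM (double-sideband), the bandwidth is twice the message frequency.
BW = 2 * f_m = 2 * 217/10 kHz = 217/5 kHz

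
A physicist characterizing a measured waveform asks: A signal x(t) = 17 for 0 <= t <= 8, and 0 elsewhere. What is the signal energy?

Energy = integral of |x(t)|^2 dt over the signal duration
= 17^2 * 8 = 289 * 8 = 2312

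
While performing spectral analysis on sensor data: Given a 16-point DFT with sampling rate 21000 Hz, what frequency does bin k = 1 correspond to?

The frequency of DFT bin k is: f_k = k * f_s / N
f_1 = 1 * 21000 / 16 = 2625/2 Hz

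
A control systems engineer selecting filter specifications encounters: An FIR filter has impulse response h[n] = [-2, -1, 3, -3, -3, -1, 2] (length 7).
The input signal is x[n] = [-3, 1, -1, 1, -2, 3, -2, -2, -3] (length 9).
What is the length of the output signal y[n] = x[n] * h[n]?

For linear convolution, the output length is:
len(y) = len(x) + len(h) - 1 = 9 + 7 - 1 = 15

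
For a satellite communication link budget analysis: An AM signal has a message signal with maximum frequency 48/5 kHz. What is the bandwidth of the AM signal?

In AM (double-sideband), the bandwidth is twice the message frequency.
BW = 2 * f_m = 2 * 48/5 kHz = 96/5 kHz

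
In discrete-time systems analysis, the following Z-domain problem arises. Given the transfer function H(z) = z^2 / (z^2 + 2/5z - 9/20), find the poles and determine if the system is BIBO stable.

Poles are roots of the denominator: z^2 + 2/5z - 9/20 = 0.
Quadratic formula: z = [-(2/5) +/- sqrt((2/5)^2 - 4*(-9/20))] / 2
Discriminant = 4/25 + 9/5 = 49/25; sqrt = 7/5.
z = (-2/5 +/- 7/5) / 2 => z = 1/2 or z = -9/10.
|p1| = 9/10, |p2| = 1/2.
For BIBO stability, all poles must lie inside the unit circle (|p| < 1).
System is STABLE since both |p| < 1.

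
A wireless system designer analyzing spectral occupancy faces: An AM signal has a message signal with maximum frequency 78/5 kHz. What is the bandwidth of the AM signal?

In AM (double-sideband), the bandwidth is twice the message frequency.
BW = 2 * f_m = 2 * 78/5 kHz = 156/5 kHz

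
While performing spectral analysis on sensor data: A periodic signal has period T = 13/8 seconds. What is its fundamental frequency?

The fundamental frequency is the reciprocal of the period.
f = 1/T = 1/(13/8) = 8/13 Hz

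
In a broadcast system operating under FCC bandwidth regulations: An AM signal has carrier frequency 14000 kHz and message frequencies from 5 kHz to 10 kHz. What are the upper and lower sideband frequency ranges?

Upper sideband (USB) = fc + [fm_low, fm_high] = 14000 + [5, 10] = [14005, 14010] kHz
Lower sideband (LSB) = fc - [fm_high, fm_low] = 14000 - [10, 5] = [13990, 13995] kHz
Total occupied spectrum: 13990 kHz to 14010 kHz (plus carrier at 14000 kHz)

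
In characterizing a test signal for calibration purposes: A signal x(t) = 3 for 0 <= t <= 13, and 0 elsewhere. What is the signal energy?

Energy = integral of |x(t)|^2 dt over the signal duration
= 3^2 * 13 = 9 * 13 = 117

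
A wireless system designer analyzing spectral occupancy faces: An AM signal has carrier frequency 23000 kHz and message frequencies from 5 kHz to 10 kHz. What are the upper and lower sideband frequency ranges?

Upper sideband (USB) = fc + [fm_low, fm_high] = 23000 + [5, 10] = [23005, 23010] kHz
Lower sideband (LSB) = fc - [fm_high, fm_low] = 23000 - [10, 5] = [22990, 22995] kHz
Total occupied spectrum: 22990 kHz to 23010 kHz (plus carrier at 23000 kHz)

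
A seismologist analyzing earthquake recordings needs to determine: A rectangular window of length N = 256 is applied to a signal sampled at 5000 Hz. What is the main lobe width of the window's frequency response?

For a rectangular window of length N,
the main lobe width in frequency is 2*f_s/N.
= 2*5000/256 = 625/16 Hz
This determines the minimum frequency separation for resolving two sinusoids.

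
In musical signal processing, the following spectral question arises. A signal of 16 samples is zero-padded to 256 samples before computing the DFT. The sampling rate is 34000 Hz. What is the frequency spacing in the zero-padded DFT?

Original DFT: N = 16, resolution = f_s/N = 34000/16 = 2125 Hz
Zero-padded DFT: N = 256, resolution = f_s/N = 34000/256 = 2125/16 Hz
Zero-padding interpolates the spectrum (finer frequency grid)
but does NOT improve the true spectral resolution (ability to resolve close frequencies).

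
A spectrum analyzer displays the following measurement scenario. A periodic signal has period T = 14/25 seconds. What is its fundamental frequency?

The fundamental frequency is the reciprocal of the period.
f = 1/T = 1/(14/25) = 25/14 Hz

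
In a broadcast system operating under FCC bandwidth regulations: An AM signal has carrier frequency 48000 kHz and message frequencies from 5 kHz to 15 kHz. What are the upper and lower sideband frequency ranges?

Upper sideband (USB) = fc + [fm_low, fm_high] = 48000 + [5, 15] = [48005, 48015] kHz
Lower sideband (LSB) = fc - [fm_high, fm_low] = 48000 - [15, 5] = [47985, 47995] kHz
Total occupied spectrum: 47985 kHz to 48015 kHz (plus carrier at 48000 kHz)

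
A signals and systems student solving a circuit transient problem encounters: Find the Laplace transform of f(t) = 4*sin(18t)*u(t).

Standard pair: sin(wt)*u(t) <-> w/(s^2+w^2)
With w = 18: L{4*sin(18t)*u(t)} = 72/(s^2+324)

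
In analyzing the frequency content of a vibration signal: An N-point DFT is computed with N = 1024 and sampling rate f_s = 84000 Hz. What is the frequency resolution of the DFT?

DFT frequency resolution = f_s / N
= 84000 / 1024 = 2625/32 Hz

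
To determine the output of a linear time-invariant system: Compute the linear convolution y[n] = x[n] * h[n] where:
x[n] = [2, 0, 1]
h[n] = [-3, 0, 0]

y[n] = sum_k x[k]*h[n-k]. Output length = len(x) + len(h) - 1 = 3 + 3 - 1 = 5.
y[0] = 2*-3 = -6
y[1] = 0*-3 + 2*0 = 0
y[2] = 1*-3 + 0*0 + 2*0 = -3
y[3] = 1*0 + 0*0 = 0
y[4] = 1*0 = 0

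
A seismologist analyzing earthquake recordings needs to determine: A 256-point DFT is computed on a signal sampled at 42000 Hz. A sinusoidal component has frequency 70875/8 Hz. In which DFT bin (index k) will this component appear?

DFT frequency resolution = f_s/N = 42000/256 = 2625/16 Hz
Bin index k = f_signal / resolution = 70875/8 / 2625/16 = 54
The signal frequency 70875/8 Hz falls in DFT bin k = 54.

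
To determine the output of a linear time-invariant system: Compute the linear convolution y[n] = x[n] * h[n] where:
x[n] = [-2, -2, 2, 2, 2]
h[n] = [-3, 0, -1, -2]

y[n] = sum_k x[k]*h[n-k]. Output length = len(x) + len(h) - 1 = 5 + 4 - 1 = 8.
y[0] = -2*-3 = 6
y[1] = -2*-3 + -2*0 = 6
y[2] = 2*-3 + -2*0 + -2*-1 = -4
y[3] = 2*-3 + 2*0 + -2*-1 + -2*-2 = 0
y[4] = 2*-3 + 2*0 + 2*-1 + -2*-2 = -4
y[5] = 2*0 + 2*-1 + 2*-2 = -6
y[6] = 2*-1 + 2*-2 = -6
y[7] = 2*-2 = -4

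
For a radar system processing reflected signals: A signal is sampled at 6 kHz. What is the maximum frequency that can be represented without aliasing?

The maximum frequency that can be represented without aliasing
is the Nyquist frequency: f_max = f_s / 2 = 6 kHz / 2 = 3 kHz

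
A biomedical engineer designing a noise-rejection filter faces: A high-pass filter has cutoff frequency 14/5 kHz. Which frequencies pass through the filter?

A high-pass filter passes all frequencies above the cutoff frequency 14/5 kHz and attenuates lower frequencies.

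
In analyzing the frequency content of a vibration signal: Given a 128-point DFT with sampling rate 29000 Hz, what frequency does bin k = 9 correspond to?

The frequency of DFT bin k is: f_k = k * f_s / N
f_9 = 9 * 29000 / 128 = 32625/16 Hz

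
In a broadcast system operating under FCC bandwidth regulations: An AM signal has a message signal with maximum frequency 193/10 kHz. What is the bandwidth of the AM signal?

In AM (double-sideband), the bandwidth is twice the message frequency.
BW = 2 * f_m = 2 * 193/10 kHz = 193/5 kHz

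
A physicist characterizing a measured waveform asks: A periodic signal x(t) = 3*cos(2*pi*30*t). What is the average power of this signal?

Average power of A*cos(wt) is A^2/2.
P = 3^2 / 2 = 9/2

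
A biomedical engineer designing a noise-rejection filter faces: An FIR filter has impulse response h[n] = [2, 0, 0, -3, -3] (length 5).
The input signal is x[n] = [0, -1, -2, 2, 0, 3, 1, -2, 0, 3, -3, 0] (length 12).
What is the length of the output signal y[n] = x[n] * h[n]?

For linear convolution, the output length is:
len(y) = len(x) + len(h) - 1 = 12 + 5 - 1 = 16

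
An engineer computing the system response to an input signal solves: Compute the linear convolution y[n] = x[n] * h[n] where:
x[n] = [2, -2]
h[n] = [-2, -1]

y[n] = sum_k x[k]*h[n-k]. Output length = len(x) + len(h) - 1 = 2 + 2 - 1 = 3.
y[0] = 2*-2 = -4
y[1] = -2*-2 + 2*-1 = 2
y[2] = -2*-1 = 2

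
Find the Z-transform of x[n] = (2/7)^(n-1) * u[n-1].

Time-shifting property: if X(z) = Z{x[n]}, then Z{x[n-d]} = z^(-d) * X(z)
X(z) = z/(z - 2/7) for x[n] = (2/7)^n * u[n]
Z{x[n-1]} = z^(-1) * z/(z - 2/7) = 1/(z - 2/7)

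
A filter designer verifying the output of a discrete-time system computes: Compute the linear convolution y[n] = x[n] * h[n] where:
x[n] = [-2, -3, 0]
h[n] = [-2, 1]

y[n] = sum_k x[k]*h[n-k]. Output length = len(x) + len(h) - 1 = 3 + 2 - 1 = 4.
y[0] = -2*-2 = 4
y[1] = -3*-2 + -2*1 = 4
y[2] = 0*-2 + -3*1 = -3
y[3] = 0*1 = 0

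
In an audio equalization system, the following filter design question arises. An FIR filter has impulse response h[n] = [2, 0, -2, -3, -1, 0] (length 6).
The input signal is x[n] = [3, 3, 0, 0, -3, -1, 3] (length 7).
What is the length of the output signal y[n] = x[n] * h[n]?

For linear convolution, the output length is:
len(y) = len(x) + len(h) - 1 = 7 + 6 - 1 = 12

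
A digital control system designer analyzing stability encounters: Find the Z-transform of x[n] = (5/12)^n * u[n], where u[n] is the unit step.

The Z-transform of a^n * u[n] is z/(z-a) for |z| > |a|.
Here a = 5/12, so X(z) = z/(z - (5/12)) = 12z/(12z - 5)
ROC: |z| > 5/12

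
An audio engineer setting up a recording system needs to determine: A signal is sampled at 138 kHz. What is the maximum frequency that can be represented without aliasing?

The maximum frequency that can be represented without aliasing
is the Nyquist frequency: f_max = f_s / 2 = 138 kHz / 2 = 69 kHz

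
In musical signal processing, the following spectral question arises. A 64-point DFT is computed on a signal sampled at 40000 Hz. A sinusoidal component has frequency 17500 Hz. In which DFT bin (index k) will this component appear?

DFT frequency resolution = f_s/N = 40000/64 = 625 Hz
Bin index k = f_signal / resolution = 17500 / 625 = 28
The signal frequency 17500 Hz falls in DFT bin k = 28.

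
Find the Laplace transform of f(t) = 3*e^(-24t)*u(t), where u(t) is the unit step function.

Standard Laplace transform pair:
e^(-at)*u(t) <-> 1/(s+a)
With a = 24: L{3*e^(-24t)*u(t)} = 3/(s+24), ROC: Re(s) > -24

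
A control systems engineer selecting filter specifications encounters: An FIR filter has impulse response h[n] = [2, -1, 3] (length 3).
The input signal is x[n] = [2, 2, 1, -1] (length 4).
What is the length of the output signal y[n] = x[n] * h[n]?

For linear convolution, the output length is:
len(y) = len(x) + len(h) - 1 = 4 + 3 - 1 = 6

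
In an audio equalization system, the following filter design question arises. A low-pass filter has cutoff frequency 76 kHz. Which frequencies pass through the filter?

A low-pass filter passes all frequencies below the cutoff frequency 76 kHz and attenuates higher frequencies.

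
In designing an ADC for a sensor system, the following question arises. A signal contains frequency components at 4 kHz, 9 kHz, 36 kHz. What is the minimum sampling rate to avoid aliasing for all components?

The highest frequency component is f_max = 36 kHz.
Nyquist rate = 2 * f_max = 2 * 36 kHz = 72 kHz.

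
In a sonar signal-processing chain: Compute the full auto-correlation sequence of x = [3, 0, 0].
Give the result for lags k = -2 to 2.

r_xx[k] = sum_m x[m]*x[m+k], indexed from 0, for k = -2 to 2:
  r_xx[-2] = x[2]*x[0] = 0
  r_xx[-1] = x[1]*x[0] + x[2]*x[1] = 0
  r_xx[0] = x[0]*x[0] + x[1]*x[1] + x[2]*x[2] = 9
  r_xx[1] = x[0]*x[1] + x[1]*x[2] = 0
  r_xx[2] = x[0]*x[2] = 0
r_xx = [0, 0, 9, 0, 0]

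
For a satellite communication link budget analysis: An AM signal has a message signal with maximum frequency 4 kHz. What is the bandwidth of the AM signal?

In AM (double-sideband), the bandwidth is twice the message frequency.
BW = 2 * f_m = 2 * 4 kHz = 8 kHz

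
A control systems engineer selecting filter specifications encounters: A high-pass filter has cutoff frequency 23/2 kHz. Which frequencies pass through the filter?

A high-pass filter passes all frequencies above the cutoff frequency 23/2 kHz and attenuates lower frequencies.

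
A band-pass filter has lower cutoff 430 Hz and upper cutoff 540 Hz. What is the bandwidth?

Bandwidth = f_high - f_low
= 540 Hz - 430 Hz = 110 Hz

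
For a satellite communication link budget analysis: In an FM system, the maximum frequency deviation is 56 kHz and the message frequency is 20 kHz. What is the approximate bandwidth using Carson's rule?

Carson's rule: BW = 2*(delta_f + f_m)
= 2*(56 + 20) kHz = 152 kHz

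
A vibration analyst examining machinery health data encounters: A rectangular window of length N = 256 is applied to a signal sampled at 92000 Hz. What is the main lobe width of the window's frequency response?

For a rectangular window of length N,
the main lobe width in frequency is 2*f_s/N.
= 2*92000/256 = 2875/4 Hz
This determines the minimum frequency separation for resolving two sinusoids.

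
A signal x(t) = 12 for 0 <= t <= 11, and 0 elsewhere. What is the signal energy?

Energy = integral of |x(t)|^2 dt over the signal duration
= 12^2 * 11 = 144 * 11 = 1584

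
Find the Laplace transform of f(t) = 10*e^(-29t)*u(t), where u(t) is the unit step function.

Standard Laplace transform pair:
e^(-at)*u(t) <-> 1/(s+a)
With a = 29: L{10*e^(-29t)*u(t)} = 10/(s+29), ROC: Re(s) > -29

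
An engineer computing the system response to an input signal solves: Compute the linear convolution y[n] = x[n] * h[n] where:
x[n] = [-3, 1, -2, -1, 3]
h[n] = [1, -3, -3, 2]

y[n] = sum_k x[k]*h[n-k]. Output length = len(x) + len(h) - 1 = 5 + 4 - 1 = 8.
y[0] = -3*1 = -3
y[1] = 1*1 + -3*-3 = 10
y[2] = -2*1 + 1*-3 + -3*-3 = 4
y[3] = -1*1 + -2*-3 + 1*-3 + -3*2 = -4
y[4] = 3*1 + -1*-3 + -2*-3 + 1*2 = 14
y[5] = 3*-3 + -1*-3 + -2*2 = -10
y[6] = 3*-3 + -1*2 = -11
y[7] = 3*2 = 6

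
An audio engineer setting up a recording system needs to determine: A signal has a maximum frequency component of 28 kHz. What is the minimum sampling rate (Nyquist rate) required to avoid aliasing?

By the Nyquist-Shannon sampling theorem,
the minimum sampling rate (Nyquist rate) must be at least 2 * f_max.
Nyquist rate = 2 * 28 kHz = 56 kHz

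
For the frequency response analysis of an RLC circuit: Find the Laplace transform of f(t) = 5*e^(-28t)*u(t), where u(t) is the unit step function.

Standard Laplace transform pair:
e^(-at)*u(t) <-> 1/(s+a)
With a = 28: L{5*e^(-28t)*u(t)} = 5/(s+28), ROC: Re(s) > -28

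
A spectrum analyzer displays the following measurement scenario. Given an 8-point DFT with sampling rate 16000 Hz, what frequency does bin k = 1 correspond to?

The frequency of DFT bin k is: f_k = k * f_s / N
f_1 = 1 * 16000 / 8 = 2000 Hz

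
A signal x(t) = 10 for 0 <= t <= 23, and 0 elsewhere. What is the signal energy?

Energy = integral of |x(t)|^2 dt over the signal duration
= 10^2 * 23 = 100 * 23 = 2300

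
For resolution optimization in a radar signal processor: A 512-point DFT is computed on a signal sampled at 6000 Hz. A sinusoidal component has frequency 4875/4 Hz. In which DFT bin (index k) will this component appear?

DFT frequency resolution = f_s/N = 6000/512 = 375/32 Hz
Bin index k = f_signal / resolution = 4875/4 / 375/32 = 104
The signal frequency 4875/4 Hz falls in DFT bin k = 104.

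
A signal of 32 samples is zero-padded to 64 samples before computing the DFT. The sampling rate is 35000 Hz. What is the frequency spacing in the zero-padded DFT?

Original DFT: N = 32, resolution = f_s/N = 35000/32 = 4375/4 Hz
Zero-padded DFT: N = 64, resolution = f_s/N = 35000/64 = 4375/8 Hz
Zero-padding interpolates the spectrum (finer frequency grid)
but does NOT improve the true spectral resolution (ability to resolve close frequencies).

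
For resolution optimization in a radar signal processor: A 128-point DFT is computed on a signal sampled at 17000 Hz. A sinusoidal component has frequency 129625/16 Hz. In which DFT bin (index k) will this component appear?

DFT frequency resolution = f_s/N = 17000/128 = 2125/16 Hz
Bin index k = f_signal / resolution = 129625/16 / 2125/16 = 61
The signal frequency 129625/16 Hz falls in DFT bin k = 61.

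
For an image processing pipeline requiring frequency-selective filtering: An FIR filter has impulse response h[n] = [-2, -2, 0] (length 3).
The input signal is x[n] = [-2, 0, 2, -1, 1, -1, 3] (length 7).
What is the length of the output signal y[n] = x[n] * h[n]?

For linear convolution, the output length is:
len(y) = len(x) + len(h) - 1 = 7 + 3 - 1 = 9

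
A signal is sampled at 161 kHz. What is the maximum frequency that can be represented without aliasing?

The maximum frequency that can be represented without aliasing
is the Nyquist frequency: f_max = f_s / 2 = 161 kHz / 2 = 161/2 kHz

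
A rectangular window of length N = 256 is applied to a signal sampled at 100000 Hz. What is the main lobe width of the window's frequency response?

For a rectangular window of length N,
the main lobe width in frequency is 2*f_s/N.
= 2*100000/256 = 3125/4 Hz
This determines the minimum frequency separation for resolving two sinusoids.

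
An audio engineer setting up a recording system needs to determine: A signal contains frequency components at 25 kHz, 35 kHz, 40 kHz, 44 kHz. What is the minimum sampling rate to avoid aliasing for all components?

The highest frequency component is f_max = 44 kHz.
Nyquist rate = 2 * f_max = 2 * 44 kHz = 88 kHz.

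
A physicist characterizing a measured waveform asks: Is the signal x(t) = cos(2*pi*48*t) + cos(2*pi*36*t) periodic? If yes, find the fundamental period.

f1 = 48 Hz, f2 = 36 Hz
Period T1 = 1/48, T2 = 1/36
Ratio T1/T2 = 36/48, which is rational.
The signal is periodic with fundamental period T = 1/GCD(48,36) = 1/12 s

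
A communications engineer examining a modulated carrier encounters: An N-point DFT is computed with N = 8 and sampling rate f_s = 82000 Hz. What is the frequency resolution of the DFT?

DFT frequency resolution = f_s / N
= 82000 / 8 = 10250 Hz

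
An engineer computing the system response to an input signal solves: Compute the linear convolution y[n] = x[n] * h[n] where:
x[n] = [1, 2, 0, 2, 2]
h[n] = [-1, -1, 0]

y[n] = sum_k x[k]*h[n-k]. Output length = len(x) + len(h) - 1 = 5 + 3 - 1 = 7.
y[0] = 1*-1 = -1
y[1] = 2*-1 + 1*-1 = -3
y[2] = 0*-1 + 2*-1 + 1*0 = -2
y[3] = 2*-1 + 0*-1 + 2*0 = -2
y[4] = 2*-1 + 2*-1 + 0*0 = -4
y[5] = 2*-1 + 2*0 = -2
y[6] = 2*0 = 0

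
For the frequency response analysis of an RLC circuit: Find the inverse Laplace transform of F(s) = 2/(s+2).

Standard pair: k/(s+a) <-> k*e^(-at)*u(t)
With k=2, a=2: f(t) = 2*e^(-2t)*u(t)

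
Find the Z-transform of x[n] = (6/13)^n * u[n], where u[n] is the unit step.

The Z-transform of a^n * u[n] is z/(z-a) for |z| > |a|.
Here a = 6/13, so X(z) = z/(z - (6/13)) = 13z/(13z - 6)
ROC: |z| > 6/13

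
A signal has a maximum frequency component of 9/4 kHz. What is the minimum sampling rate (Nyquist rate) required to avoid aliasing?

By the Nyquist-Shannon sampling theorem,
the minimum sampling rate (Nyquist rate) must be at least 2 * f_max.
Nyquist rate = 2 * 9/4 kHz = 9/2 kHz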